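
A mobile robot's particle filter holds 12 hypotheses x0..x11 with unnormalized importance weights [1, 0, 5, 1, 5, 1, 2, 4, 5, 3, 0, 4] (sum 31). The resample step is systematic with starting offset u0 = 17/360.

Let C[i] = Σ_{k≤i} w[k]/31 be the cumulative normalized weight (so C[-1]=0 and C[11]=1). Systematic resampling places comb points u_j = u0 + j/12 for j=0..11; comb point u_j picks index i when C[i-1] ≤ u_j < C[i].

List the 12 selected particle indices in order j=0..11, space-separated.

C = [1/31, 1/31, 6/31, 7/31, 12/31, 13/31, 15/31, 19/31, 24/31, 27/31, 27/31, 1]
j=0: u_0=17/360 ∈ [1/31, 6/31) → index 2
j=1: u_1=47/360 ∈ [1/31, 6/31) → index 2
j=2: u_2=77/360 ∈ [6/31, 7/31) → index 3
j=3: u_3=107/360 ∈ [7/31, 12/31) → index 4
j=4: u_4=137/360 ∈ [7/31, 12/31) → index 4
j=5: u_5=167/360 ∈ [13/31, 15/31) → index 6
j=6: u_6=197/360 ∈ [15/31, 19/31) → index 7
j=7: u_7=227/360 ∈ [19/31, 24/31) → index 8
j=8: u_8=257/360 ∈ [19/31, 24/31) → index 8
j=9: u_9=287/360 ∈ [24/31, 27/31) → index 9
j=10: u_10=317/360 ∈ [27/31, 1) → index 11
j=11: u_11=347/360 ∈ [27/31, 1) → index 11

2 2 3 4 4 6 7 8 8 9 11 11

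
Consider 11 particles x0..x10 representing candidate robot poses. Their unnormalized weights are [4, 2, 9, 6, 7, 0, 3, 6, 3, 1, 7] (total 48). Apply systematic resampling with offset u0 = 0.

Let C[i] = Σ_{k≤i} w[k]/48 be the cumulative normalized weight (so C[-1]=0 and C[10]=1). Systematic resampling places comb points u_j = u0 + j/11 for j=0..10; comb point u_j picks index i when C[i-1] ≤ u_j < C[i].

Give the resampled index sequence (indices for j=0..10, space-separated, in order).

C = [1/12, 1/8, 5/16, 7/16, 7/12, 7/12, 31/48, 37/48, 5/6, 41/48, 1]
j=0: u_0=0 ∈ [0, 1/12) → index 0
j=1: u_1=1/11 ∈ [1/12, 1/8) → index 1
j=2: u_2=2/11 ∈ [1/8, 5/16) → index 2
j=3: u_3=3/11 ∈ [1/8, 5/16) → index 2
j=4: u_4=4/11 ∈ [5/16, 7/16) → index 3
j=5: u_5=5/11 ∈ [7/16, 7/12) → index 4
j=6: u_6=6/11 ∈ [7/16, 7/12) → index 4
j=7: u_7=7/11 ∈ [7/12, 31/48) → index 6
j=8: u_8=8/11 ∈ [31/48, 37/48) → index 7
j=9: u_9=9/11 ∈ [37/48, 5/6) → index 8
j=10: u_10=10/11 ∈ [41/48, 1) → index 10

0 1 2 2 3 4 4 6 7 8 10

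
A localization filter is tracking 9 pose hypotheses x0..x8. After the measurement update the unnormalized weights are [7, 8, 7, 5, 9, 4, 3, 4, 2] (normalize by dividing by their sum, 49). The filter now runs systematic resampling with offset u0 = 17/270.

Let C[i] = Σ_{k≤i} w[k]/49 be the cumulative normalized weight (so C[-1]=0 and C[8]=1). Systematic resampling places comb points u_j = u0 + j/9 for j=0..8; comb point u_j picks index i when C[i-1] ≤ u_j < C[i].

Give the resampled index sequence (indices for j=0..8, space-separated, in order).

C = [1/7, 15/49, 22/49, 27/49, 36/49, 40/49, 43/49, 47/49, 1]
j=0: u_0=17/270 ∈ [0, 1/7) → index 0
j=1: u_1=47/270 ∈ [1/7, 15/49) → index 1
j=2: u_2=77/270 ∈ [1/7, 15/49) → index 1
j=3: u_3=107/270 ∈ [15/49, 22/49) → index 2
j=4: u_4=137/270 ∈ [22/49, 27/49) → index 3
j=5: u_5=167/270 ∈ [27/49, 36/49) → index 4
j=6: u_6=197/270 ∈ [27/49, 36/49) → index 4
j=7: u_7=227/270 ∈ [40/49, 43/49) → index 6
j=8: u_8=257/270 ∈ [43/49, 47/49) → index 7

0 1 1 2 3 4 4 6 7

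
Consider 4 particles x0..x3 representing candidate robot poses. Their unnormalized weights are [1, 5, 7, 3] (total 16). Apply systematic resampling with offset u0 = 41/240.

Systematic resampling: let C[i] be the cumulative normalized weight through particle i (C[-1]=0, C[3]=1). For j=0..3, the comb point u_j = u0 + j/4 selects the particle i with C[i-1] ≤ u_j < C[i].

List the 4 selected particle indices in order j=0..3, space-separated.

1 2 2 3

C = [1/16, 3/8, 13/16, 1]
j=0: u_0=41/240 ∈ [1/16, 3/8) → index 1
j=1: u_1=101/240 ∈ [3/8, 13/16) → index 2
j=2: u_2=161/240 ∈ [3/8, 13/16) → index 2
j=3: u_3=221/240 ∈ [13/16, 1) → index 3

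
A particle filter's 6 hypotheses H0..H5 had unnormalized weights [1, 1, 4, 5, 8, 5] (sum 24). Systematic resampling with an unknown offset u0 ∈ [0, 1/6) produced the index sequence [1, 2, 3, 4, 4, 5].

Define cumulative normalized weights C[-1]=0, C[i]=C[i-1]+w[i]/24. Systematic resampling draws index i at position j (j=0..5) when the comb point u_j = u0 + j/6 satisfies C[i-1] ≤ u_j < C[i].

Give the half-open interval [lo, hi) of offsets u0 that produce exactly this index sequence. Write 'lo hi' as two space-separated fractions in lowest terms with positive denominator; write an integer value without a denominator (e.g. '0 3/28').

C = [1/24, 1/12, 1/4, 11/24, 19/24, 1]
j=0 picked index 1: u0 ∈ [1/24, 1/12)
j=1 picked index 2: u0 ∈ [-1/12, 1/12)
j=2 picked index 3: u0 ∈ [-1/12, 1/8)
j=3 picked index 4: u0 ∈ [-1/24, 7/24)
j=4 picked index 4: u0 ∈ [-5/24, 1/8)
j=5 picked index 5: u0 ∈ [-1/24, 1/6)
intersection: [1/24, 1/12)

1/24 1/12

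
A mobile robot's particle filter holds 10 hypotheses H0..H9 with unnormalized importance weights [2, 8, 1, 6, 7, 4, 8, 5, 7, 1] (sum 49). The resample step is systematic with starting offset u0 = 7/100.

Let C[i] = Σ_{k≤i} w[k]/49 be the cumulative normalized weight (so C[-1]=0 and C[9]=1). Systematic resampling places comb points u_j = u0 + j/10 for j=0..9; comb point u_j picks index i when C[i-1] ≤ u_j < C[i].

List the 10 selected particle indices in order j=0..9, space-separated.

C = [2/49, 10/49, 11/49, 17/49, 24/49, 4/7, 36/49, 41/49, 48/49, 1]
j=0: u_0=7/100 ∈ [2/49, 10/49) → index 1
j=1: u_1=17/100 ∈ [2/49, 10/49) → index 1
j=2: u_2=27/100 ∈ [11/49, 17/49) → index 3
j=3: u_3=37/100 ∈ [17/49, 24/49) → index 4
j=4: u_4=47/100 ∈ [17/49, 24/49) → index 4
j=5: u_5=57/100 ∈ [24/49, 4/7) → index 5
j=6: u_6=67/100 ∈ [4/7, 36/49) → index 6
j=7: u_7=77/100 ∈ [36/49, 41/49) → index 7
j=8: u_8=87/100 ∈ [41/49, 48/49) → index 8
j=9: u_9=97/100 ∈ [41/49, 48/49) → index 8

1 1 3 4 4 5 6 7 8 8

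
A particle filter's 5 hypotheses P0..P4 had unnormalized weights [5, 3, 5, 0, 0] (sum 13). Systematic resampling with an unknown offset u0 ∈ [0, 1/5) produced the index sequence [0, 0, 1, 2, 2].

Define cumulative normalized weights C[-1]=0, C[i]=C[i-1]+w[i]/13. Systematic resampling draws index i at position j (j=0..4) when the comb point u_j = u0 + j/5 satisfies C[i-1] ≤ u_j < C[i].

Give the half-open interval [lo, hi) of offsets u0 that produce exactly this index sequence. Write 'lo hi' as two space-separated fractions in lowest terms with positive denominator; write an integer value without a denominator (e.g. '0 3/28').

C = [5/13, 8/13, 1, 1, 1]
j=0 picked index 0: u0 ∈ [0, 5/13)
j=1 picked index 0: u0 ∈ [-1/5, 12/65)
j=2 picked index 1: u0 ∈ [-1/65, 14/65)
j=3 picked index 2: u0 ∈ [1/65, 2/5)
j=4 picked index 2: u0 ∈ [-12/65, 1/5)
intersection: [1/65, 12/65)

1/65 12/65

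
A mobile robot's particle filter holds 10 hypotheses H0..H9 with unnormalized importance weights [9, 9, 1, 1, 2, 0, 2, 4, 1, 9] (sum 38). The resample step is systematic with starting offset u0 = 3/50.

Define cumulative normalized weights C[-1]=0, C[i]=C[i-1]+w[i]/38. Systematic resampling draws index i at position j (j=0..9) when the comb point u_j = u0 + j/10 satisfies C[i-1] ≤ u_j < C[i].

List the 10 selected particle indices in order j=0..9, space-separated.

C = [9/38, 9/19, 1/2, 10/19, 11/19, 11/19, 12/19, 14/19, 29/38, 1]
j=0: u_0=3/50 ∈ [0, 9/38) → index 0
j=1: u_1=4/25 ∈ [0, 9/38) → index 0
j=2: u_2=13/50 ∈ [9/38, 9/19) → index 1
j=3: u_3=9/25 ∈ [9/38, 9/19) → index 1
j=4: u_4=23/50 ∈ [9/38, 9/19) → index 1
j=5: u_5=14/25 ∈ [10/19, 11/19) → index 4
j=6: u_6=33/50 ∈ [12/19, 14/19) → index 7
j=7: u_7=19/25 ∈ [14/19, 29/38) → index 8
j=8: u_8=43/50 ∈ [29/38, 1) → index 9
j=9: u_9=24/25 ∈ [29/38, 1) → index 9

0 0 1 1 1 4 7 8 9 9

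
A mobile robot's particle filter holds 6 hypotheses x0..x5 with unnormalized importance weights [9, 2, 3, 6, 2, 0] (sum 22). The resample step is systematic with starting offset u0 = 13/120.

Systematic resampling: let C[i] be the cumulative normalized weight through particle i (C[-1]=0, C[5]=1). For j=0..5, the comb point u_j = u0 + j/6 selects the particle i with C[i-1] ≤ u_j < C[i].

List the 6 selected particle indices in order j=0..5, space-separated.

C = [9/22, 1/2, 7/11, 10/11, 1, 1]
j=0: u_0=13/120 ∈ [0, 9/22) → index 0
j=1: u_1=11/40 ∈ [0, 9/22) → index 0
j=2: u_2=53/120 ∈ [9/22, 1/2) → index 1
j=3: u_3=73/120 ∈ [1/2, 7/11) → index 2
j=4: u_4=31/40 ∈ [7/11, 10/11) → index 3
j=5: u_5=113/120 ∈ [10/11, 1) → index 4

0 0 1 2 3 4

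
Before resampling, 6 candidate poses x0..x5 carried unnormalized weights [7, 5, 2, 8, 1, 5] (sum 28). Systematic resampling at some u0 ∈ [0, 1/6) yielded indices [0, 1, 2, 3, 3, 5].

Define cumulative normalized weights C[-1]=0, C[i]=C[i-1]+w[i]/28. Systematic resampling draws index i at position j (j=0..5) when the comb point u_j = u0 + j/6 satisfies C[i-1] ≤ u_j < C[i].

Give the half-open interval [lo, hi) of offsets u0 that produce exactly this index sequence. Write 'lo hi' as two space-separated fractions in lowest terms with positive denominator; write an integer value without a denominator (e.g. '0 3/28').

C = [1/4, 3/7, 1/2, 11/14, 23/28, 1]
j=0 picked index 0: u0 ∈ [0, 1/4)
j=1 picked index 1: u0 ∈ [1/12, 11/42)
j=2 picked index 2: u0 ∈ [2/21, 1/6)
j=3 picked index 3: u0 ∈ [0, 2/7)
j=4 picked index 3: u0 ∈ [-1/6, 5/42)
j=5 picked index 5: u0 ∈ [-1/84, 1/6)
intersection: [2/21, 5/42)

2/21 5/42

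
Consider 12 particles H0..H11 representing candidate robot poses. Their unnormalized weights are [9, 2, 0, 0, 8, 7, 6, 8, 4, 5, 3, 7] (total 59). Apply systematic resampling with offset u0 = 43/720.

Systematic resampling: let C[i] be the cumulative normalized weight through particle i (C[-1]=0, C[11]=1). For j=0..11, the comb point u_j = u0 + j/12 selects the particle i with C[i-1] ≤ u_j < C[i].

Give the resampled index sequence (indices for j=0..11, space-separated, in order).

0 0 4 4 5 6 7 7 8 9 11 11

C = [9/59, 11/59, 11/59, 11/59, 19/59, 26/59, 32/59, 40/59, 44/59, 49/59, 52/59, 1]
j=0: u_0=43/720 ∈ [0, 9/59) → index 0
j=1: u_1=103/720 ∈ [0, 9/59) → index 0
j=2: u_2=163/720 ∈ [11/59, 19/59) → index 4
j=3: u_3=223/720 ∈ [11/59, 19/59) → index 4
j=4: u_4=283/720 ∈ [19/59, 26/59) → index 5
j=5: u_5=343/720 ∈ [26/59, 32/59) → index 6
j=6: u_6=403/720 ∈ [32/59, 40/59) → index 7
j=7: u_7=463/720 ∈ [32/59, 40/59) → index 7
j=8: u_8=523/720 ∈ [40/59, 44/59) → index 8
j=9: u_9=583/720 ∈ [44/59, 49/59) → index 9
j=10: u_10=643/720 ∈ [52/59, 1) → index 11
j=11: u_11=703/720 ∈ [52/59, 1) → index 11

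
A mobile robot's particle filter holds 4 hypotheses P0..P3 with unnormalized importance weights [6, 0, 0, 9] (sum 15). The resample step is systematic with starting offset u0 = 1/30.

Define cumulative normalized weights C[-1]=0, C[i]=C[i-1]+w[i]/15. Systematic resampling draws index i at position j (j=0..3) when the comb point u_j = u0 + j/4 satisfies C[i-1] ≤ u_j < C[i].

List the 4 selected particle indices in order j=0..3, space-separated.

0 0 3 3

C = [2/5, 2/5, 2/5, 1]
j=0: u_0=1/30 ∈ [0, 2/5) → index 0
j=1: u_1=17/60 ∈ [0, 2/5) → index 0
j=2: u_2=8/15 ∈ [2/5, 1) → index 3
j=3: u_3=47/60 ∈ [2/5, 1) → index 3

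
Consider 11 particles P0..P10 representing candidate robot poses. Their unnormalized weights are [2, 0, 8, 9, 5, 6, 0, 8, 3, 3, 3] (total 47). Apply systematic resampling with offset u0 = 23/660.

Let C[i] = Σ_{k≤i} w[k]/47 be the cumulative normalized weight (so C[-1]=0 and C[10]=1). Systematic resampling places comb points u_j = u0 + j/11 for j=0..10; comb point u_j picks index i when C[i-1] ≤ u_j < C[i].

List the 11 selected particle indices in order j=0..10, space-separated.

C = [2/47, 2/47, 10/47, 19/47, 24/47, 30/47, 30/47, 38/47, 41/47, 44/47, 1]
j=0: u_0=23/660 ∈ [0, 2/47) → index 0
j=1: u_1=83/660 ∈ [2/47, 10/47) → index 2
j=2: u_2=13/60 ∈ [10/47, 19/47) → index 3
j=3: u_3=203/660 ∈ [10/47, 19/47) → index 3
j=4: u_4=263/660 ∈ [10/47, 19/47) → index 3
j=5: u_5=323/660 ∈ [19/47, 24/47) → index 4
j=6: u_6=383/660 ∈ [24/47, 30/47) → index 5
j=7: u_7=443/660 ∈ [30/47, 38/47) → index 7
j=8: u_8=503/660 ∈ [30/47, 38/47) → index 7
j=9: u_9=563/660 ∈ [38/47, 41/47) → index 8
j=10: u_10=623/660 ∈ [44/47, 1) → index 10

0 2 3 3 3 4 5 7 7 8 10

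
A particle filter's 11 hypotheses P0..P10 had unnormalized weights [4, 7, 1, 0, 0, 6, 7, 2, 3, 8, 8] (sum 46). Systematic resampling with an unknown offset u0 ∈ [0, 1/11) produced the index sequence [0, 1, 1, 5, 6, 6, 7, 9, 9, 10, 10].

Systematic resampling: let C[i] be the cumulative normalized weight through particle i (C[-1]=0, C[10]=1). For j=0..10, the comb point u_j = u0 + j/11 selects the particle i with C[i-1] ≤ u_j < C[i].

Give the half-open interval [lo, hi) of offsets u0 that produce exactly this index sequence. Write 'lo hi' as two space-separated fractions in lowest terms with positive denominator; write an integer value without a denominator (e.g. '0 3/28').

C = [2/23, 11/46, 6/23, 6/23, 6/23, 9/23, 25/46, 27/46, 15/23, 19/23, 1]
j=0 picked index 0: u0 ∈ [0, 2/23)
j=1 picked index 1: u0 ∈ [-1/253, 75/506)
j=2 picked index 1: u0 ∈ [-24/253, 29/506)
j=3 picked index 5: u0 ∈ [-3/253, 30/253)
j=4 picked index 6: u0 ∈ [7/253, 91/506)
j=5 picked index 6: u0 ∈ [-16/253, 45/506)
j=6 picked index 7: u0 ∈ [-1/506, 21/506)
j=7 picked index 9: u0 ∈ [4/253, 48/253)
j=8 picked index 9: u0 ∈ [-19/253, 25/253)
j=9 picked index 10: u0 ∈ [2/253, 2/11)
j=10 picked index 10: u0 ∈ [-21/253, 1/11)
intersection: [7/253, 21/506)

7/253 21/506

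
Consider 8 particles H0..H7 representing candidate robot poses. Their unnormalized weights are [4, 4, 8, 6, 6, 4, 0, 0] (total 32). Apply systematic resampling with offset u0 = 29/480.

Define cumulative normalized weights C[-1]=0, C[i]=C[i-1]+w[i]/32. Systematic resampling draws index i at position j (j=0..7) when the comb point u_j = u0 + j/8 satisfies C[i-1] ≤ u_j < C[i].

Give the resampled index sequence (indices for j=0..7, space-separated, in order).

C = [1/8, 1/4, 1/2, 11/16, 7/8, 1, 1, 1]
j=0: u_0=29/480 ∈ [0, 1/8) → index 0
j=1: u_1=89/480 ∈ [1/8, 1/4) → index 1
j=2: u_2=149/480 ∈ [1/4, 1/2) → index 2
j=3: u_3=209/480 ∈ [1/4, 1/2) → index 2
j=4: u_4=269/480 ∈ [1/2, 11/16) → index 3
j=5: u_5=329/480 ∈ [1/2, 11/16) → index 3
j=6: u_6=389/480 ∈ [11/16, 7/8) → index 4
j=7: u_7=449/480 ∈ [7/8, 1) → index 5

0 1 2 2 3 3 4 5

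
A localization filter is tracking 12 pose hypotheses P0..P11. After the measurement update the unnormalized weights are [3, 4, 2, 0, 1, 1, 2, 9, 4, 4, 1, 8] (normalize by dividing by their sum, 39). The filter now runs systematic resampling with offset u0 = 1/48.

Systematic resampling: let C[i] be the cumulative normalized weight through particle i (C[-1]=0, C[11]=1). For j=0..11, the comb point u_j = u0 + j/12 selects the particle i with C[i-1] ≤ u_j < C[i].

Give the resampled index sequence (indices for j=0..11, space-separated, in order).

0 1 2 5 7 7 7 8 9 10 11 11

C = [1/13, 7/39, 3/13, 3/13, 10/39, 11/39, 1/3, 22/39, 2/3, 10/13, 31/39, 1]
j=0: u_0=1/48 ∈ [0, 1/13) → index 0
j=1: u_1=5/48 ∈ [1/13, 7/39) → index 1
j=2: u_2=3/16 ∈ [7/39, 3/13) → index 2
j=3: u_3=13/48 ∈ [10/39, 11/39) → index 5
j=4: u_4=17/48 ∈ [1/3, 22/39) → index 7
j=5: u_5=7/16 ∈ [1/3, 22/39) → index 7
j=6: u_6=25/48 ∈ [1/3, 22/39) → index 7
j=7: u_7=29/48 ∈ [22/39, 2/3) → index 8
j=8: u_8=11/16 ∈ [2/3, 10/13) → index 9
j=9: u_9=37/48 ∈ [10/13, 31/39) → index 10
j=10: u_10=41/48 ∈ [31/39, 1) → index 11
j=11: u_11=15/16 ∈ [31/39, 1) → index 11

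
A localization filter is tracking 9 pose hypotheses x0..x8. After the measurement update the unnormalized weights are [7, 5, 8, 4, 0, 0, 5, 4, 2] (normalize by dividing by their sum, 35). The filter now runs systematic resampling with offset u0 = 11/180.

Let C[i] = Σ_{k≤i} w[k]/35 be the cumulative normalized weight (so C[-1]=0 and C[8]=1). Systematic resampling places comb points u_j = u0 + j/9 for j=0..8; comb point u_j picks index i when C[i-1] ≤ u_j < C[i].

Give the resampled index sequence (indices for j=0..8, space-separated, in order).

0 0 1 2 2 3 6 7 8

C = [1/5, 12/35, 4/7, 24/35, 24/35, 24/35, 29/35, 33/35, 1]
j=0: u_0=11/180 ∈ [0, 1/5) → index 0
j=1: u_1=31/180 ∈ [0, 1/5) → index 0
j=2: u_2=17/60 ∈ [1/5, 12/35) → index 1
j=3: u_3=71/180 ∈ [12/35, 4/7) → index 2
j=4: u_4=91/180 ∈ [12/35, 4/7) → index 2
j=5: u_5=37/60 ∈ [4/7, 24/35) → index 3
j=6: u_6=131/180 ∈ [24/35, 29/35) → index 6
j=7: u_7=151/180 ∈ [29/35, 33/35) → index 7
j=8: u_8=19/20 ∈ [33/35, 1) → index 8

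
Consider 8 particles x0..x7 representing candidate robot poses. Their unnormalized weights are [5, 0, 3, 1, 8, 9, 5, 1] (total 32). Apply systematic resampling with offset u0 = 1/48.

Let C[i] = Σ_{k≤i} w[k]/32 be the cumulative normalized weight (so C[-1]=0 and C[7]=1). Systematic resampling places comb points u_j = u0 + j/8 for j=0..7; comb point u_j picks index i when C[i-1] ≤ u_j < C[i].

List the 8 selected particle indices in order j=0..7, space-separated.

0 0 3 4 4 5 5 6

C = [5/32, 5/32, 1/4, 9/32, 17/32, 13/16, 31/32, 1]
j=0: u_0=1/48 ∈ [0, 5/32) → index 0
j=1: u_1=7/48 ∈ [0, 5/32) → index 0
j=2: u_2=13/48 ∈ [1/4, 9/32) → index 3
j=3: u_3=19/48 ∈ [9/32, 17/32) → index 4
j=4: u_4=25/48 ∈ [9/32, 17/32) → index 4
j=5: u_5=31/48 ∈ [17/32, 13/16) → index 5
j=6: u_6=37/48 ∈ [17/32, 13/16) → index 5
j=7: u_7=43/48 ∈ [13/16, 31/32) → index 6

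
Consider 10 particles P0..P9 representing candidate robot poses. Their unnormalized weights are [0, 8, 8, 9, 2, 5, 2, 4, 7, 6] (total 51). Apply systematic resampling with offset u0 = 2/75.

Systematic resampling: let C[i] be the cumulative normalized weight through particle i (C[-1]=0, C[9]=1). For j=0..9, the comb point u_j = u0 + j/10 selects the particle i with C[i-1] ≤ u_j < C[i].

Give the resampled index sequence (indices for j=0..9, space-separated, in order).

C = [0, 8/51, 16/51, 25/51, 9/17, 32/51, 2/3, 38/51, 15/17, 1]
j=0: u_0=2/75 ∈ [0, 8/51) → index 1
j=1: u_1=19/150 ∈ [0, 8/51) → index 1
j=2: u_2=17/75 ∈ [8/51, 16/51) → index 2
j=3: u_3=49/150 ∈ [16/51, 25/51) → index 3
j=4: u_4=32/75 ∈ [16/51, 25/51) → index 3
j=5: u_5=79/150 ∈ [25/51, 9/17) → index 4
j=6: u_6=47/75 ∈ [9/17, 32/51) → index 5
j=7: u_7=109/150 ∈ [2/3, 38/51) → index 7
j=8: u_8=62/75 ∈ [38/51, 15/17) → index 8
j=9: u_9=139/150 ∈ [15/17, 1) → index 9

1 1 2 3 3 4 5 7 8 9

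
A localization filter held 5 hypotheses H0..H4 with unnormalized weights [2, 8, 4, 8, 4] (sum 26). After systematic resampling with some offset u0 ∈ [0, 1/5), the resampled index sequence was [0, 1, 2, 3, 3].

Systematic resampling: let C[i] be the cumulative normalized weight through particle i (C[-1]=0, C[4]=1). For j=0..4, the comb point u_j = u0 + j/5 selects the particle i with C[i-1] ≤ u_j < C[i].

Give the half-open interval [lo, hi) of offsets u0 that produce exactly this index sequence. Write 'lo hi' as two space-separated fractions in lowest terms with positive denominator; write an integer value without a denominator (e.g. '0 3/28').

C = [1/13, 5/13, 7/13, 11/13, 1]
j=0 picked index 0: u0 ∈ [0, 1/13)
j=1 picked index 1: u0 ∈ [-8/65, 12/65)
j=2 picked index 2: u0 ∈ [-1/65, 9/65)
j=3 picked index 3: u0 ∈ [-4/65, 16/65)
j=4 picked index 3: u0 ∈ [-17/65, 3/65)
intersection: [0, 3/65)

0 3/65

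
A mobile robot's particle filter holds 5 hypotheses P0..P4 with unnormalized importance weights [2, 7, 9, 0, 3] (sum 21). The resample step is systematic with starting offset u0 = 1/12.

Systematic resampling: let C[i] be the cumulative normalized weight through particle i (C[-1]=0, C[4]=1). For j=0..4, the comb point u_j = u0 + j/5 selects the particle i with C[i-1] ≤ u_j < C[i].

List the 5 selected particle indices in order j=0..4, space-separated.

C = [2/21, 3/7, 6/7, 6/7, 1]
j=0: u_0=1/12 ∈ [0, 2/21) → index 0
j=1: u_1=17/60 ∈ [2/21, 3/7) → index 1
j=2: u_2=29/60 ∈ [3/7, 6/7) → index 2
j=3: u_3=41/60 ∈ [3/7, 6/7) → index 2
j=4: u_4=53/60 ∈ [6/7, 1) → index 4

0 1 2 2 4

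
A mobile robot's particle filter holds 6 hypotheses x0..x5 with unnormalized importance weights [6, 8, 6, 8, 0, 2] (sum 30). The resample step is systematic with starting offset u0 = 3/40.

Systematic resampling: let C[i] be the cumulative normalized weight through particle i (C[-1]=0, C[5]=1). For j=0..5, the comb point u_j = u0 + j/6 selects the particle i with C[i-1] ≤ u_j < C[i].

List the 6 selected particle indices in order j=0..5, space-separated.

0 1 1 2 3 3

C = [1/5, 7/15, 2/3, 14/15, 14/15, 1]
j=0: u_0=3/40 ∈ [0, 1/5) → index 0
j=1: u_1=29/120 ∈ [1/5, 7/15) → index 1
j=2: u_2=49/120 ∈ [1/5, 7/15) → index 1
j=3: u_3=23/40 ∈ [7/15, 2/3) → index 2
j=4: u_4=89/120 ∈ [2/3, 14/15) → index 3
j=5: u_5=109/120 ∈ [2/3, 14/15) → index 3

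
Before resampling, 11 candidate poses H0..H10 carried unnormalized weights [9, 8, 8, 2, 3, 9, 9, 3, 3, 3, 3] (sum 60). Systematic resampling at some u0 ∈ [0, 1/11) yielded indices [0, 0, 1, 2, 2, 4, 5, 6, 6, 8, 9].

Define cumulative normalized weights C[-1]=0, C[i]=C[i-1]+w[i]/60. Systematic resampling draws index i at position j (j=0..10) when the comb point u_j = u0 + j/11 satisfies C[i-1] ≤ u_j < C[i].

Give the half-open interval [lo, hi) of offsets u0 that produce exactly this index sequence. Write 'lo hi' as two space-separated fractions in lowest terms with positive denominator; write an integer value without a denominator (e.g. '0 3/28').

C = [3/20, 17/60, 5/12, 9/20, 1/2, 13/20, 4/5, 17/20, 9/10, 19/20, 1]
j=0 picked index 0: u0 ∈ [0, 3/20)
j=1 picked index 0: u0 ∈ [-1/11, 13/220)
j=2 picked index 1: u0 ∈ [-7/220, 67/660)
j=3 picked index 2: u0 ∈ [7/660, 19/132)
j=4 picked index 2: u0 ∈ [-53/660, 7/132)
j=5 picked index 4: u0 ∈ [-1/220, 1/22)
j=6 picked index 5: u0 ∈ [-1/22, 23/220)
j=7 picked index 6: u0 ∈ [3/220, 9/55)
j=8 picked index 6: u0 ∈ [-17/220, 4/55)
j=9 picked index 8: u0 ∈ [7/220, 9/110)
j=10 picked index 9: u0 ∈ [-1/110, 9/220)
intersection: [7/220, 9/220)

7/220 9/220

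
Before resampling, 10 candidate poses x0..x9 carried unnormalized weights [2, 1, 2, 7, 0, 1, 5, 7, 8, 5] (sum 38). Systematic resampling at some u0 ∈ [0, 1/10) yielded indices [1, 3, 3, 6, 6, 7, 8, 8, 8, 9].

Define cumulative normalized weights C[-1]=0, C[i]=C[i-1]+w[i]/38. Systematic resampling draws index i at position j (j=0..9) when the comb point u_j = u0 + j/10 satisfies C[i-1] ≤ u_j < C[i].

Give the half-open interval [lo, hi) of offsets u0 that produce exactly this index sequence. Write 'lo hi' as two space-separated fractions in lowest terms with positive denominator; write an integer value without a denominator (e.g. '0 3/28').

C = [1/19, 3/38, 5/38, 6/19, 6/19, 13/38, 9/19, 25/38, 33/38, 1]
j=0 picked index 1: u0 ∈ [1/19, 3/38)
j=1 picked index 3: u0 ∈ [3/95, 41/190)
j=2 picked index 3: u0 ∈ [-13/190, 11/95)
j=3 picked index 6: u0 ∈ [4/95, 33/190)
j=4 picked index 6: u0 ∈ [-11/190, 7/95)
j=5 picked index 7: u0 ∈ [-1/38, 3/19)
j=6 picked index 8: u0 ∈ [11/190, 51/190)
j=7 picked index 8: u0 ∈ [-4/95, 16/95)
j=8 picked index 8: u0 ∈ [-27/190, 13/190)
j=9 picked index 9: u0 ∈ [-3/95, 1/10)
intersection: [11/190, 13/190)

11/190 13/190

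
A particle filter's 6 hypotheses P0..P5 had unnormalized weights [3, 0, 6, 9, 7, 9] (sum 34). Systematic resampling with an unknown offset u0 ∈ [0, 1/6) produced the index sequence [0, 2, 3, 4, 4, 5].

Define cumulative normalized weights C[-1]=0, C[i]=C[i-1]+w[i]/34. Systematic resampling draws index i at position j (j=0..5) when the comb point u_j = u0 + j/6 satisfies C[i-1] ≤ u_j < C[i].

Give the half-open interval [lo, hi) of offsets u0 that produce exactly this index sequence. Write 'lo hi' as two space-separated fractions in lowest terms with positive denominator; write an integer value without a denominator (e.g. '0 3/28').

1/34 7/102

C = [3/34, 3/34, 9/34, 9/17, 25/34, 1]
j=0 picked index 0: u0 ∈ [0, 3/34)
j=1 picked index 2: u0 ∈ [-4/51, 5/51)
j=2 picked index 3: u0 ∈ [-7/102, 10/51)
j=3 picked index 4: u0 ∈ [1/34, 4/17)
j=4 picked index 4: u0 ∈ [-7/51, 7/102)
j=5 picked index 5: u0 ∈ [-5/51, 1/6)
intersection: [1/34, 7/102)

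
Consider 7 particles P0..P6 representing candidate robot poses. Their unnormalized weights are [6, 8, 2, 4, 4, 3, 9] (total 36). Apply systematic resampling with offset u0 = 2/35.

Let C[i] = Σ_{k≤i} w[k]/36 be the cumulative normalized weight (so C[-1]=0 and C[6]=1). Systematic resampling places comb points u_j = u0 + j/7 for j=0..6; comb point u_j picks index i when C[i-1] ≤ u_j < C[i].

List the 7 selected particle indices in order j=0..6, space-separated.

C = [1/6, 7/18, 4/9, 5/9, 2/3, 3/4, 1]
j=0: u_0=2/35 ∈ [0, 1/6) → index 0
j=1: u_1=1/5 ∈ [1/6, 7/18) → index 1
j=2: u_2=12/35 ∈ [1/6, 7/18) → index 1
j=3: u_3=17/35 ∈ [4/9, 5/9) → index 3
j=4: u_4=22/35 ∈ [5/9, 2/3) → index 4
j=5: u_5=27/35 ∈ [3/4, 1) → index 6
j=6: u_6=32/35 ∈ [3/4, 1) → index 6

0 1 1 3 4 6 6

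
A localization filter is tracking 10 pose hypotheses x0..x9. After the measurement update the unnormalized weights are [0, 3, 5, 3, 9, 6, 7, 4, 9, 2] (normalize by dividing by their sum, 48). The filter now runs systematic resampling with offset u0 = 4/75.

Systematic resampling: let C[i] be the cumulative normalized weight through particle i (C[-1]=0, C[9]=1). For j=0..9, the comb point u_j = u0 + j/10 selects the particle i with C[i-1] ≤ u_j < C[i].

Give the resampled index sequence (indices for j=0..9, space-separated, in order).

1 2 4 4 5 6 6 7 8 8

C = [0, 1/16, 1/6, 11/48, 5/12, 13/24, 11/16, 37/48, 23/24, 1]
j=0: u_0=4/75 ∈ [0, 1/16) → index 1
j=1: u_1=23/150 ∈ [1/16, 1/6) → index 2
j=2: u_2=19/75 ∈ [11/48, 5/12) → index 4
j=3: u_3=53/150 ∈ [11/48, 5/12) → index 4
j=4: u_4=34/75 ∈ [5/12, 13/24) → index 5
j=5: u_5=83/150 ∈ [13/24, 11/16) → index 6
j=6: u_6=49/75 ∈ [13/24, 11/16) → index 6
j=7: u_7=113/150 ∈ [11/16, 37/48) → index 7
j=8: u_8=64/75 ∈ [37/48, 23/24) → index 8
j=9: u_9=143/150 ∈ [37/48, 23/24) → index 8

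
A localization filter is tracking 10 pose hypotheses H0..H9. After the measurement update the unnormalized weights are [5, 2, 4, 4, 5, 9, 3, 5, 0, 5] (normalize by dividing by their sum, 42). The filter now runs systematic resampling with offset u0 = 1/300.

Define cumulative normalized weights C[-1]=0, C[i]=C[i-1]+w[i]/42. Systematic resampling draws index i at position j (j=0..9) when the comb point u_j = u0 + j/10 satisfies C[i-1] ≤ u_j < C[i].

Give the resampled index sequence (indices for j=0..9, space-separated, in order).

C = [5/42, 1/6, 11/42, 5/14, 10/21, 29/42, 16/21, 37/42, 37/42, 1]
j=0: u_0=1/300 ∈ [0, 5/42) → index 0
j=1: u_1=31/300 ∈ [0, 5/42) → index 0
j=2: u_2=61/300 ∈ [1/6, 11/42) → index 2
j=3: u_3=91/300 ∈ [11/42, 5/14) → index 3
j=4: u_4=121/300 ∈ [5/14, 10/21) → index 4
j=5: u_5=151/300 ∈ [10/21, 29/42) → index 5
j=6: u_6=181/300 ∈ [10/21, 29/42) → index 5
j=7: u_7=211/300 ∈ [29/42, 16/21) → index 6
j=8: u_8=241/300 ∈ [16/21, 37/42) → index 7
j=9: u_9=271/300 ∈ [37/42, 1) → index 9

0 0 2 3 4 5 5 6 7 9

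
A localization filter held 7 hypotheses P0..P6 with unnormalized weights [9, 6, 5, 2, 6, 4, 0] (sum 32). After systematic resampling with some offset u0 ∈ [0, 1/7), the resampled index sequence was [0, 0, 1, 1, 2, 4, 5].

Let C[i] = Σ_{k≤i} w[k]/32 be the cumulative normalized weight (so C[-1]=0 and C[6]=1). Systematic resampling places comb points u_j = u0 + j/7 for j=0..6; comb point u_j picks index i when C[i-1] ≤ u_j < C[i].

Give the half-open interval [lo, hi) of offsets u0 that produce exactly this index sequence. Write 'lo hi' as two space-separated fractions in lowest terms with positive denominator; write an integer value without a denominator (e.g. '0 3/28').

C = [9/32, 15/32, 5/8, 11/16, 7/8, 1, 1]
j=0 picked index 0: u0 ∈ [0, 9/32)
j=1 picked index 0: u0 ∈ [-1/7, 31/224)
j=2 picked index 1: u0 ∈ [-1/224, 41/224)
j=3 picked index 1: u0 ∈ [-33/224, 9/224)
j=4 picked index 2: u0 ∈ [-23/224, 3/56)
j=5 picked index 4: u0 ∈ [-3/112, 9/56)
j=6 picked index 5: u0 ∈ [1/56, 1/7)
intersection: [1/56, 9/224)

1/56 9/224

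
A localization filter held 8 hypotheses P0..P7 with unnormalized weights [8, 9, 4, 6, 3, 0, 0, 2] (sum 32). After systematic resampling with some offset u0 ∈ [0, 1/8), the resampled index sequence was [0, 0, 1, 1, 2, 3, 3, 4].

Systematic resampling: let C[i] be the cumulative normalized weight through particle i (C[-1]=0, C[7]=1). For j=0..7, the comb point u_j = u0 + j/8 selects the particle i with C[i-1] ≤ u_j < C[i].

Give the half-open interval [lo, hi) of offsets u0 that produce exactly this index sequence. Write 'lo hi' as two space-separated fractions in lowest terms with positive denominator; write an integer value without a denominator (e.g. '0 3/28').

1/32 1/16

C = [1/4, 17/32, 21/32, 27/32, 15/16, 15/16, 15/16, 1]
j=0 picked index 0: u0 ∈ [0, 1/4)
j=1 picked index 0: u0 ∈ [-1/8, 1/8)
j=2 picked index 1: u0 ∈ [0, 9/32)
j=3 picked index 1: u0 ∈ [-1/8, 5/32)
j=4 picked index 2: u0 ∈ [1/32, 5/32)
j=5 picked index 3: u0 ∈ [1/32, 7/32)
j=6 picked index 3: u0 ∈ [-3/32, 3/32)
j=7 picked index 4: u0 ∈ [-1/32, 1/16)
intersection: [1/32, 1/16)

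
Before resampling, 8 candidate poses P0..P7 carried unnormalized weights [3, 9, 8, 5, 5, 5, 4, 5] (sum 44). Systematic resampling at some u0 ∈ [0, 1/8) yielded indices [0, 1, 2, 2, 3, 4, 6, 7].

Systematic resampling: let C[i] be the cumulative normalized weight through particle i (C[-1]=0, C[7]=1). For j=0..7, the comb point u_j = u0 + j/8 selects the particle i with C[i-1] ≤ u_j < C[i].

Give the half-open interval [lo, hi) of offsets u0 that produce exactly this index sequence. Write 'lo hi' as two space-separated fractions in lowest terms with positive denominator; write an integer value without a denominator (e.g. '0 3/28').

1/22 5/88

C = [3/44, 3/11, 5/11, 25/44, 15/22, 35/44, 39/44, 1]
j=0 picked index 0: u0 ∈ [0, 3/44)
j=1 picked index 1: u0 ∈ [-5/88, 13/88)
j=2 picked index 2: u0 ∈ [1/44, 9/44)
j=3 picked index 2: u0 ∈ [-9/88, 7/88)
j=4 picked index 3: u0 ∈ [-1/22, 3/44)
j=5 picked index 4: u0 ∈ [-5/88, 5/88)
j=6 picked index 6: u0 ∈ [1/22, 3/22)
j=7 picked index 7: u0 ∈ [1/88, 1/8)
intersection: [1/22, 5/88)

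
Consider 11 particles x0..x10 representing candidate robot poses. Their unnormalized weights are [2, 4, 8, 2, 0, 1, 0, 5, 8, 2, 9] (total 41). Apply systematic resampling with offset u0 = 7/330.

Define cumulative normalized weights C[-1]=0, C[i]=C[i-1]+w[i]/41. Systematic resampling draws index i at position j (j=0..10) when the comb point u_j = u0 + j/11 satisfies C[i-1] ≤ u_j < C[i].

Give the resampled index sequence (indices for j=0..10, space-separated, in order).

C = [2/41, 6/41, 14/41, 16/41, 16/41, 17/41, 17/41, 22/41, 30/41, 32/41, 1]
j=0: u_0=7/330 ∈ [0, 2/41) → index 0
j=1: u_1=37/330 ∈ [2/41, 6/41) → index 1
j=2: u_2=67/330 ∈ [6/41, 14/41) → index 2
j=3: u_3=97/330 ∈ [6/41, 14/41) → index 2
j=4: u_4=127/330 ∈ [14/41, 16/41) → index 3
j=5: u_5=157/330 ∈ [17/41, 22/41) → index 7
j=6: u_6=17/30 ∈ [22/41, 30/41) → index 8
j=7: u_7=217/330 ∈ [22/41, 30/41) → index 8
j=8: u_8=247/330 ∈ [30/41, 32/41) → index 9
j=9: u_9=277/330 ∈ [32/41, 1) → index 10
j=10: u_10=307/330 ∈ [32/41, 1) → index 10

0 1 2 2 3 7 8 8 9 10 10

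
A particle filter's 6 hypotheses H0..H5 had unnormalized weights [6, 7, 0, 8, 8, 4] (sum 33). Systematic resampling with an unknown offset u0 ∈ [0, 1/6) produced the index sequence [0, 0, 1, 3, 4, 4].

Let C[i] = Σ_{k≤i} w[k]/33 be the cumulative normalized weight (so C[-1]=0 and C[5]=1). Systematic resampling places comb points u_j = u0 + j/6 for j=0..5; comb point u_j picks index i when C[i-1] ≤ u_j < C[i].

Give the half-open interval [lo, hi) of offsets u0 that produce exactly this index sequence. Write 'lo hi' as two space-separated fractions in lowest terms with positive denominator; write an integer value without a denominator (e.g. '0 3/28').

0 1/66

C = [2/11, 13/33, 13/33, 7/11, 29/33, 1]
j=0 picked index 0: u0 ∈ [0, 2/11)
j=1 picked index 0: u0 ∈ [-1/6, 1/66)
j=2 picked index 1: u0 ∈ [-5/33, 2/33)
j=3 picked index 3: u0 ∈ [-7/66, 3/22)
j=4 picked index 4: u0 ∈ [-1/33, 7/33)
j=5 picked index 4: u0 ∈ [-13/66, 1/22)
intersection: [0, 1/66)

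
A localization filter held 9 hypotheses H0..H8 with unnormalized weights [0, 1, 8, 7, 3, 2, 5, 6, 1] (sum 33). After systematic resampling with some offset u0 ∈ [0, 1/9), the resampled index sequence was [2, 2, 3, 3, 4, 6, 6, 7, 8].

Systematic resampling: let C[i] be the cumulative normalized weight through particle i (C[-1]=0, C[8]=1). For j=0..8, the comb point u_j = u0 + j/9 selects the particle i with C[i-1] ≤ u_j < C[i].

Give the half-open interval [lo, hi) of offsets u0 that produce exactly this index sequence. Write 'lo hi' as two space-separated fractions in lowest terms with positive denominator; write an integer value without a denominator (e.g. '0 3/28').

C = [0, 1/33, 3/11, 16/33, 19/33, 7/11, 26/33, 32/33, 1]
j=0 picked index 2: u0 ∈ [1/33, 3/11)
j=1 picked index 2: u0 ∈ [-8/99, 16/99)
j=2 picked index 3: u0 ∈ [5/99, 26/99)
j=3 picked index 3: u0 ∈ [-2/33, 5/33)
j=4 picked index 4: u0 ∈ [4/99, 13/99)
j=5 picked index 6: u0 ∈ [8/99, 23/99)
j=6 picked index 6: u0 ∈ [-1/33, 4/33)
j=7 picked index 7: u0 ∈ [1/99, 19/99)
j=8 picked index 8: u0 ∈ [8/99, 1/9)
intersection: [8/99, 1/9)

8/99 1/9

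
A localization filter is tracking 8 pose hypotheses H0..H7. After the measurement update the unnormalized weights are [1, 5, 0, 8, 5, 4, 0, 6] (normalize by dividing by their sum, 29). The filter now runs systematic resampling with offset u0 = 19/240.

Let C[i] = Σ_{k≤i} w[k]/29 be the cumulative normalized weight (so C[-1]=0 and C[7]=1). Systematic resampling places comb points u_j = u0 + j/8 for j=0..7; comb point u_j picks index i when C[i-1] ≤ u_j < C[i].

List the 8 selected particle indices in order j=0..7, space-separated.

1 1 3 3 4 5 7 7

C = [1/29, 6/29, 6/29, 14/29, 19/29, 23/29, 23/29, 1]
j=0: u_0=19/240 ∈ [1/29, 6/29) → index 1
j=1: u_1=49/240 ∈ [1/29, 6/29) → index 1
j=2: u_2=79/240 ∈ [6/29, 14/29) → index 3
j=3: u_3=109/240 ∈ [6/29, 14/29) → index 3
j=4: u_4=139/240 ∈ [14/29, 19/29) → index 4
j=5: u_5=169/240 ∈ [19/29, 23/29) → index 5
j=6: u_6=199/240 ∈ [23/29, 1) → index 7
j=7: u_7=229/240 ∈ [23/29, 1) → index 7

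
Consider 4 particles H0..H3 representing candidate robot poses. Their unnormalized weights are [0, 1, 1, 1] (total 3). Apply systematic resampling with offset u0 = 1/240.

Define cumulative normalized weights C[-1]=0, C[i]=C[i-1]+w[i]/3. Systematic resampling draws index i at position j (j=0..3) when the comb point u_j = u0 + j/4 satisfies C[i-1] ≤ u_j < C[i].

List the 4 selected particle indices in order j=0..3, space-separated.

1 1 2 3

C = [0, 1/3, 2/3, 1]
j=0: u_0=1/240 ∈ [0, 1/3) → index 1
j=1: u_1=61/240 ∈ [0, 1/3) → index 1
j=2: u_2=121/240 ∈ [1/3, 2/3) → index 2
j=3: u_3=181/240 ∈ [2/3, 1) → index 3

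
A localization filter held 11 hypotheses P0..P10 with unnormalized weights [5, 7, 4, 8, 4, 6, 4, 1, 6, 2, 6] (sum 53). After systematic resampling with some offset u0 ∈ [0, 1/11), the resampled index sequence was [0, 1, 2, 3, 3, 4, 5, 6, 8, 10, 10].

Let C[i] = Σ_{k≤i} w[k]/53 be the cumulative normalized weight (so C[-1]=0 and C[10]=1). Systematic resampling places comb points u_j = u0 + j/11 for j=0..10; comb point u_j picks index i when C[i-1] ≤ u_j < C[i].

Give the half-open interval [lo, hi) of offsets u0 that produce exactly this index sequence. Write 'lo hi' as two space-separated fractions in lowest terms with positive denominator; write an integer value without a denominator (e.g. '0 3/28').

C = [5/53, 12/53, 16/53, 24/53, 28/53, 34/53, 38/53, 39/53, 45/53, 47/53, 1]
j=0 picked index 0: u0 ∈ [0, 5/53)
j=1 picked index 1: u0 ∈ [2/583, 79/583)
j=2 picked index 2: u0 ∈ [26/583, 70/583)
j=3 picked index 3: u0 ∈ [17/583, 105/583)
j=4 picked index 3: u0 ∈ [-36/583, 52/583)
j=5 picked index 4: u0 ∈ [-1/583, 43/583)
j=6 picked index 5: u0 ∈ [-10/583, 56/583)
j=7 picked index 6: u0 ∈ [3/583, 47/583)
j=8 picked index 8: u0 ∈ [5/583, 71/583)
j=9 picked index 10: u0 ∈ [40/583, 2/11)
j=10 picked index 10: u0 ∈ [-13/583, 1/11)
intersection: [40/583, 43/583)

40/583 43/583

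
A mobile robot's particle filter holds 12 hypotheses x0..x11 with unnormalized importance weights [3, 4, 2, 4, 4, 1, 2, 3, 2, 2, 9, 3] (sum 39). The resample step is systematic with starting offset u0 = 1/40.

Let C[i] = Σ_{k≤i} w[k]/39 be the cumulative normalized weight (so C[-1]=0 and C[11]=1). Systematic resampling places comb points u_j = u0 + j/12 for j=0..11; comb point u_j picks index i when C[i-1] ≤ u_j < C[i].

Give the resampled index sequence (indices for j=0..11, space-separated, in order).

C = [1/13, 7/39, 3/13, 1/3, 17/39, 6/13, 20/39, 23/39, 25/39, 9/13, 12/13, 1]
j=0: u_0=1/40 ∈ [0, 1/13) → index 0
j=1: u_1=13/120 ∈ [1/13, 7/39) → index 1
j=2: u_2=23/120 ∈ [7/39, 3/13) → index 2
j=3: u_3=11/40 ∈ [3/13, 1/3) → index 3
j=4: u_4=43/120 ∈ [1/3, 17/39) → index 4
j=5: u_5=53/120 ∈ [17/39, 6/13) → index 5
j=6: u_6=21/40 ∈ [20/39, 23/39) → index 7
j=7: u_7=73/120 ∈ [23/39, 25/39) → index 8
j=8: u_8=83/120 ∈ [25/39, 9/13) → index 9
j=9: u_9=31/40 ∈ [9/13, 12/13) → index 10
j=10: u_10=103/120 ∈ [9/13, 12/13) → index 10
j=11: u_11=113/120 ∈ [12/13, 1) → index 11

0 1 2 3 4 5 7 8 9 10 10 11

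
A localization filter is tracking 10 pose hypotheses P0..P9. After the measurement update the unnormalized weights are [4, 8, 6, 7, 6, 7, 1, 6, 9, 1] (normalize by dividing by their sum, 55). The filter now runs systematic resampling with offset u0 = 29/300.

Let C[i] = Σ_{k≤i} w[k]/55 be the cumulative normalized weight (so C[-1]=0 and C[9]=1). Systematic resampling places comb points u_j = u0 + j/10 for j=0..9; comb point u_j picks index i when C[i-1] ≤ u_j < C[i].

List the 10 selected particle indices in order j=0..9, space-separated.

C = [4/55, 12/55, 18/55, 5/11, 31/55, 38/55, 39/55, 9/11, 54/55, 1]
j=0: u_0=29/300 ∈ [4/55, 12/55) → index 1
j=1: u_1=59/300 ∈ [4/55, 12/55) → index 1
j=2: u_2=89/300 ∈ [12/55, 18/55) → index 2
j=3: u_3=119/300 ∈ [18/55, 5/11) → index 3
j=4: u_4=149/300 ∈ [5/11, 31/55) → index 4
j=5: u_5=179/300 ∈ [31/55, 38/55) → index 5
j=6: u_6=209/300 ∈ [38/55, 39/55) → index 6
j=7: u_7=239/300 ∈ [39/55, 9/11) → index 7
j=8: u_8=269/300 ∈ [9/11, 54/55) → index 8
j=9: u_9=299/300 ∈ [54/55, 1) → index 9

1 1 2 3 4 5 6 7 8 9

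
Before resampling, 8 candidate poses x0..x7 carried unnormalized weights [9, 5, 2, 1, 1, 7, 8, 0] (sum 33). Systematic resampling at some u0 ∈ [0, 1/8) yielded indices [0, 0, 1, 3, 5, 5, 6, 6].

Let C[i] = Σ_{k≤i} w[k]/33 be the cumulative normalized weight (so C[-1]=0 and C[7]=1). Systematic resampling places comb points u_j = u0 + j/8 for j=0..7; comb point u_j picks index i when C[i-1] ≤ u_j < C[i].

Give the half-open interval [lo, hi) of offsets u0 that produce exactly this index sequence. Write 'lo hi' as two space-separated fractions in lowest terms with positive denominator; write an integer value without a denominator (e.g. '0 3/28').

C = [3/11, 14/33, 16/33, 17/33, 6/11, 25/33, 1, 1]
j=0 picked index 0: u0 ∈ [0, 3/11)
j=1 picked index 0: u0 ∈ [-1/8, 13/88)
j=2 picked index 1: u0 ∈ [1/44, 23/132)
j=3 picked index 3: u0 ∈ [29/264, 37/264)
j=4 picked index 5: u0 ∈ [1/22, 17/66)
j=5 picked index 5: u0 ∈ [-7/88, 35/264)
j=6 picked index 6: u0 ∈ [1/132, 1/4)
j=7 picked index 6: u0 ∈ [-31/264, 1/8)
intersection: [29/264, 1/8)

29/264 1/8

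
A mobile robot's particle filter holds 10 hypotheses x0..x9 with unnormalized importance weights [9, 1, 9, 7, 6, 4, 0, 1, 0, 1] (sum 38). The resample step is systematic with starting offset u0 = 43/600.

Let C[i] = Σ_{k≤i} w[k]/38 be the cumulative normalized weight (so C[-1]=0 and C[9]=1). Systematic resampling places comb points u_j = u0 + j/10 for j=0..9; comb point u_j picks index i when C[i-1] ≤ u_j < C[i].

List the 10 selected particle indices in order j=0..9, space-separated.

C = [9/38, 5/19, 1/2, 13/19, 16/19, 18/19, 18/19, 37/38, 37/38, 1]
j=0: u_0=43/600 ∈ [0, 9/38) → index 0
j=1: u_1=103/600 ∈ [0, 9/38) → index 0
j=2: u_2=163/600 ∈ [5/19, 1/2) → index 2
j=3: u_3=223/600 ∈ [5/19, 1/2) → index 2
j=4: u_4=283/600 ∈ [5/19, 1/2) → index 2
j=5: u_5=343/600 ∈ [1/2, 13/19) → index 3
j=6: u_6=403/600 ∈ [1/2, 13/19) → index 3
j=7: u_7=463/600 ∈ [13/19, 16/19) → index 4
j=8: u_8=523/600 ∈ [16/19, 18/19) → index 5
j=9: u_9=583/600 ∈ [18/19, 37/38) → index 7

0 0 2 2 2 3 3 4 5 7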